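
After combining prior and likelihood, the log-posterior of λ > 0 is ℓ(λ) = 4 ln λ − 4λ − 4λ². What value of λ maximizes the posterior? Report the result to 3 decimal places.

λ̂_MAP = 0.500

ℓ'(λ) = 4/λ − 4 − 8λ. Setting this to zero and multiplying by λ: 8λ² + 4λ − 4 = 0.
λ = (−4 + √(4² + 4·8·4)) / (2·8) = (−4 + √144) / 16 = (−4 + 12)/16 = 1/2.
ℓ''(λ) = −4/λ² − 8 < 0, confirming a maximum.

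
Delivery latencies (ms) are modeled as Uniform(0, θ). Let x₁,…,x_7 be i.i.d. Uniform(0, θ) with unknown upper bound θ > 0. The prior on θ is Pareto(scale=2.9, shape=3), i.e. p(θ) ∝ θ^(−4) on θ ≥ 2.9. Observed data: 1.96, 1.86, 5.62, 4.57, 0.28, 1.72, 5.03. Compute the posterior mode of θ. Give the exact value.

θ̂_MAP = 5.62

The Uniform(0, θ) likelihood is θ^(−n) for θ ≥ max(xᵢ), zero otherwise. Here max(xᵢ) = 5.62.
Posterior ∝ θ^(−4) · θ^(−7) = θ^(−11) on θ ≥ max(2.9, 5.62) = 5.62.
This density is strictly decreasing in θ, so the posterior mode lies at the lower boundary of the support.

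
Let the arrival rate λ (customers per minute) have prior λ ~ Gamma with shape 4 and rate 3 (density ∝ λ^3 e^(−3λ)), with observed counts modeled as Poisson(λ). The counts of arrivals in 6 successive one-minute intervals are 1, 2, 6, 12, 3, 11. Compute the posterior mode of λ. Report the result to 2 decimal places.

λ̂_MAP = 4.22

Σxᵢ = 1+2+6+12+3+11 = 35, with n = 6.
Posterior ∝ λ^3e^(−3λ) · λ^35e^(−6λ) = λ^38e^(−9λ), i.e. Gamma(shape=39, rate=9).
The mode of a Gamma(a, b) with a ≥ 1 (shape–rate) is (a−1)/b = 38/9 ≈ 4.22.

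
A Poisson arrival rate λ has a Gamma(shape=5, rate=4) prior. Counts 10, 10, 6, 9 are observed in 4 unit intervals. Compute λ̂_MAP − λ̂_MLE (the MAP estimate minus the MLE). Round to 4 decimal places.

Σxᵢ = 35. Posterior is Gamma(40, 8); MAP = (40−1)/8 = 39/8 ≈ 4.87500.
MLE = x̄ = 35/4 ≈ 8.75000.
Difference = 39/8 − 35/4 = -31/8 ≈ -3.8750.

MAP − MLE = -3.8750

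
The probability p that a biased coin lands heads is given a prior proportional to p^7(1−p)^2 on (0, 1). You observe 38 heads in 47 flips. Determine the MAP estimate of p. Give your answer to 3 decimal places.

p̂_MAP = 0.804

The prior density ∝ p^7(1−p)^2 is the kernel of Beta(8, 3).
Data: 38 successes in 47 trials. The binomial likelihood contributes p^38(1−p)^9, so the posterior is Beta(8+38, 3+9) = Beta(46, 12).
For Beta(a, b) with a, b > 1 the mode is (a−1)/(a+b−2) = 45/56 ≈ 0.804.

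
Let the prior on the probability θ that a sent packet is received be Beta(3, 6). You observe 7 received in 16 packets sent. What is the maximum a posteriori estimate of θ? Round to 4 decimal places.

Prior: Beta(3, 6).
Data: 7 successes in 16 trials. The binomial likelihood contributes θ^7(1−θ)^9, so the posterior is Beta(3+7, 6+9) = Beta(10, 15).
For Beta(a, b) with a, b > 1 the mode is (a−1)/(a+b−2) = 9/23 ≈ 0.3913.

θ̂_MAP = 0.3913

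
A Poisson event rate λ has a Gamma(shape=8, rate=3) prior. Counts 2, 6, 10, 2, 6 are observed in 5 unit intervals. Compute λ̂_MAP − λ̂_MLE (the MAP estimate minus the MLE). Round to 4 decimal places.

MAP − MLE = -1.0750

Σxᵢ = 26. Posterior is Gamma(34, 8); MAP = (34−1)/8 = 33/8 ≈ 4.12500.
MLE = x̄ = 26/5 ≈ 5.20000.
Difference = 33/8 − 26/5 = -43/40 ≈ -1.0750.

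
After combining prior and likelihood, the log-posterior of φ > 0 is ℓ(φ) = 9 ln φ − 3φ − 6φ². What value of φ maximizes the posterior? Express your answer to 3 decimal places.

ℓ'(φ) = 9/φ − 3 − 12φ. Setting this to zero and multiplying by φ: 12φ² + 3φ − 9 = 0.
φ = (−3 + √(3² + 4·12·9)) / (2·12) = (−3 + √441) / 24 = (−3 + 21)/24 = 3/4.
ℓ''(φ) = −9/φ² − 12 < 0, confirming a maximum.

φ̂_MAP = 0.750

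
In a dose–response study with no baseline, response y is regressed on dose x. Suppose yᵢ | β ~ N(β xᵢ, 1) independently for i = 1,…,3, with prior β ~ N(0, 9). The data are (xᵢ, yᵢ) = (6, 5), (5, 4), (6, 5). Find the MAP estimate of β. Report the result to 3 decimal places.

log p(β | y) = −Σ(yᵢ − βxᵢ)²/(2·1) − β²/(2·9) + const.
Setting the derivative to zero: Σxᵢ(yᵢ − βxᵢ)/1 − β/9 = 0, so β = Σxᵢyᵢ / (Σxᵢ² + σ²/τ²).
Σxᵢyᵢ = 6·5 + 5·4 + 6·5 = 80; Σxᵢ² = 97; σ²/τ² = 1/9.
β̂_MAP = 80 / (97 + 1/9) = 80/(874/9) = 360/437 ≈ 0.824.

β̂_MAP = 0.824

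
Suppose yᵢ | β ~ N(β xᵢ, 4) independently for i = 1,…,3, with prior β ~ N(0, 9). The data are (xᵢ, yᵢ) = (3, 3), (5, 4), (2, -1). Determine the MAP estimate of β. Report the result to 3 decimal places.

β̂_MAP = 0.702

log p(β | y) = −Σ(yᵢ − βxᵢ)²/(2·4) − β²/(2·9) + const.
Setting the derivative to zero: Σxᵢ(yᵢ − βxᵢ)/4 − β/9 = 0, so β = Σxᵢyᵢ / (Σxᵢ² + σ²/τ²).
Σxᵢyᵢ = 3·3 + 5·4 + 2·(-1) = 27; Σxᵢ² = 38; σ²/τ² = 4/9.
β̂_MAP = 27 / (38 + 4/9) = 27/(346/9) = 243/346 ≈ 0.702.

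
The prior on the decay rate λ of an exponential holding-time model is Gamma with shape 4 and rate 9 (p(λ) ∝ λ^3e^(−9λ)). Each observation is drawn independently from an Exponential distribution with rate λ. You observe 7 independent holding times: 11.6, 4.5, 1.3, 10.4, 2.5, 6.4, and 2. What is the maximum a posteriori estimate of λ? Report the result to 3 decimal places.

λ̂_MAP = 0.210

The Exponential(rate=λ) likelihood is ∝ λ^n e^(−λΣtᵢ). Here n = 7 and Σtᵢ = 11.6 + 4.5 + 1.3 + 10.4 + 2.5 + 6.4 + 2 = 38.7.
Posterior ∝ λ^3e^(−9λ) · λ^7e^(−38.7λ) = λ^10e^(−47.7λ), i.e. Gamma(11, 47.7).
Mode = (a−1)/b = 10/47.7 ≈ 0.210.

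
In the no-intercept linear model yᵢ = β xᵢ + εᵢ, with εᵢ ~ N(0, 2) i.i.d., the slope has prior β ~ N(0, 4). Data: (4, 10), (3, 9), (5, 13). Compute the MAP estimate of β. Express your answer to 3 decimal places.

log p(β | y) = −Σ(yᵢ − βxᵢ)²/(2·2) − β²/(2·4) + const.
Setting the derivative to zero: Σxᵢ(yᵢ − βxᵢ)/2 − β/4 = 0, so β = Σxᵢyᵢ / (Σxᵢ² + σ²/τ²).
Σxᵢyᵢ = 4·10 + 3·9 + 5·13 = 132; Σxᵢ² = 50; σ²/τ² = 0.5.
β̂_MAP = 132 / (50 + 0.5) = 132/50.5 ≈ 2.614.

β̂_MAP = 2.614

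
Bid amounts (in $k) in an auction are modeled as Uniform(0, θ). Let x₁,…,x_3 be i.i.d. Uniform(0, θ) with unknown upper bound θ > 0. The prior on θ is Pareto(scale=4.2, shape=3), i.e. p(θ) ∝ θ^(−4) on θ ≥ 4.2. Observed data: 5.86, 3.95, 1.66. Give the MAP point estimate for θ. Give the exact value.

The Uniform(0, θ) likelihood is θ^(−n) for θ ≥ max(xᵢ), zero otherwise. Here max(xᵢ) = 5.86.
Posterior ∝ θ^(−4) · θ^(−3) = θ^(−7) on θ ≥ max(4.2, 5.86) = 5.86.
This density is strictly decreasing in θ, so the posterior mode lies at the lower boundary of the support.

θ̂_MAP = 5.86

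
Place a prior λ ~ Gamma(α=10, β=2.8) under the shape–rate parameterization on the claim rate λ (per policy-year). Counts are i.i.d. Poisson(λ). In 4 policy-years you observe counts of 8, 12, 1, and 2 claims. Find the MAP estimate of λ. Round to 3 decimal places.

λ̂_MAP = 4.706

Σxᵢ = 8+12+1+2 = 23, with n = 4.
Posterior ∝ λ^9e^(−2.8λ) · λ^23e^(−4λ) = λ^32e^(−6.8λ), i.e. Gamma(shape=33, rate=6.8).
The mode of a Gamma(a, b) with a ≥ 1 (shape–rate) is (a−1)/b = 32/6.8 ≈ 4.706.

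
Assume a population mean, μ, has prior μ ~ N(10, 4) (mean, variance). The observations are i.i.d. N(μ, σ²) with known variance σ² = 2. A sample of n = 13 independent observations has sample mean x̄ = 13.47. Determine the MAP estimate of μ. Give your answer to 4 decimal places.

n = 13, x̄ = 13.47.
For a Normal prior and Normal likelihood with known variance, the posterior is Normal; its mode equals its mean, the precision-weighted average.
Prior precision 1/σ₀² = 1/4 = 0.25; data precision n/σ² = 13/2 = 6.5.
μ̂ = (0.25·10 + 6.5·13.47) / (0.25 + 6.5) = 90.055/6.75 = 18011/1350 ≈ 13.3415.

μ̂_MAP = 13.3415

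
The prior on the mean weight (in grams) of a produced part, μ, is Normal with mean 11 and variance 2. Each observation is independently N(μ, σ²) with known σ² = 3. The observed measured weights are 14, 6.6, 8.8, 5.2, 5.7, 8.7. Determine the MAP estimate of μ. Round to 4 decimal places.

μ̂_MAP = 8.7333

n = 6; x̄ = (14 + 6.6 + 8.8 + 5.2 + 5.7 + 8.7)/6 = 49/6 = 49/6 ≈ 8.1667.
For a Normal prior and Normal likelihood with known variance, the posterior is Normal; its mode equals its mean, the precision-weighted average.
Prior precision 1/σ₀² = 1/2 = 0.5; data precision n/σ² = 6/3 = 2.
μ̂ = (0.5·11 + 2·(49/6)) / (0.5 + 2) = (131/6)/2.5 = 131/15 ≈ 8.7333.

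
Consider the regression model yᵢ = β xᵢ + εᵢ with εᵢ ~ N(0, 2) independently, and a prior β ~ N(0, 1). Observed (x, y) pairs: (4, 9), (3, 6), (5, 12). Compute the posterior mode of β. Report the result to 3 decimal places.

β̂_MAP = 2.192

log p(β | y) = −Σ(yᵢ − βxᵢ)²/(2·2) − β²/(2·1) + const.
Setting the derivative to zero: Σxᵢ(yᵢ − βxᵢ)/2 − β/1 = 0, so β = Σxᵢyᵢ / (Σxᵢ² + σ²/τ²).
Σxᵢyᵢ = 4·9 + 3·6 + 5·12 = 114; Σxᵢ² = 50; σ²/τ² = 2.
β̂_MAP = 114 / (50 + 2) = 114/52 ≈ 2.192.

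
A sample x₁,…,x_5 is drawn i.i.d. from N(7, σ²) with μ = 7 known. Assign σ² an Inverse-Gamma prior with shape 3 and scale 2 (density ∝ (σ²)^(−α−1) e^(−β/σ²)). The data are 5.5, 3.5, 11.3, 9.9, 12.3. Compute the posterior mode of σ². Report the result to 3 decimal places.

Sum of squared deviations about the known mean: SS = (5.5−7)² + (3.5−7)² + (11.3−7)² + (9.9−7)² + (12.3−7)² = 69.49.
The Normal likelihood contributes (σ²)^(−n/2) exp(−SS/(2σ²)), so the posterior is Inverse-Gamma(α + n/2, β + SS/2) = Inverse-Gamma(5.5, 36.745).
The mode of Inverse-Gamma(a, b) is b/(a+1) = 36.745/6.5 ≈ 5.653.

σ̂²_MAP = 5.653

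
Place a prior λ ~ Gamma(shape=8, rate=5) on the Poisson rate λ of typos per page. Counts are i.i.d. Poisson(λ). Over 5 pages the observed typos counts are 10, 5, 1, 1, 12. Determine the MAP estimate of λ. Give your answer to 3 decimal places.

Σxᵢ = 10+5+1+1+12 = 29, with n = 5.
Posterior ∝ λ^7e^(−5λ) · λ^29e^(−5λ) = λ^36e^(−10λ), i.e. Gamma(shape=37, rate=10).
The mode of a Gamma(a, b) with a ≥ 1 (shape–rate) is (a−1)/b = 36/10 ≈ 3.600.

λ̂_MAP = 3.600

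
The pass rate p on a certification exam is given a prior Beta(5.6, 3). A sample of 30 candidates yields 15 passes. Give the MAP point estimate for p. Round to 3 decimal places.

p̂_MAP = 0.536

Prior: Beta(5.6, 3).
Data: 15 successes in 30 trials. The binomial likelihood contributes p^15(1−p)^15, so the posterior is Beta(5.6+15, 3+15) = Beta(20.6, 18).
For Beta(a, b) with a, b > 1 the mode is (a−1)/(a+b−2) = 19.6/36.6 ≈ 0.536.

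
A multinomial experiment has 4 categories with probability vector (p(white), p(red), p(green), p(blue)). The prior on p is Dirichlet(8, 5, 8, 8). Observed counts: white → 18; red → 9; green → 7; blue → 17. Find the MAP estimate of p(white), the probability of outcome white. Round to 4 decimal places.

MAP estimate of p(white) = 0.3289

The posterior is Dirichlet(αᵢ + nᵢ) = Dirichlet(26, 14, 15, 25).
For a Dirichlet(a₁,…,a_K) with all aᵢ > 1, the mode has j-th component (aⱼ − 1)/(Σaᵢ − K).
Here Σaᵢ = 80 and K = 4, so p(white) = (26 − 1)/(80 − 4) = 25/76 ≈ 0.3289.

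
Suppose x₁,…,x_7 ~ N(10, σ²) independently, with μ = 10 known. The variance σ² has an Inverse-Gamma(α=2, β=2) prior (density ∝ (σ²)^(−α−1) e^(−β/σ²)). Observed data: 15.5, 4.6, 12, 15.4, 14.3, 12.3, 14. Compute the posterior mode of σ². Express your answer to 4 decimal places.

σ̂²_MAP = 10.4885

Sum of squared deviations about the known mean: SS = (15.5−10)² + (4.6−10)² + (12−10)² + (15.4−10)² + (14.3−10)² + (12.3−10)² + (14−10)² = 132.35.
The Normal likelihood contributes (σ²)^(−n/2) exp(−SS/(2σ²)), so the posterior is Inverse-Gamma(α + n/2, β + SS/2) = Inverse-Gamma(5.5, 68.175).
The mode of Inverse-Gamma(a, b) is b/(a+1) = 68.175/6.5 ≈ 10.4885.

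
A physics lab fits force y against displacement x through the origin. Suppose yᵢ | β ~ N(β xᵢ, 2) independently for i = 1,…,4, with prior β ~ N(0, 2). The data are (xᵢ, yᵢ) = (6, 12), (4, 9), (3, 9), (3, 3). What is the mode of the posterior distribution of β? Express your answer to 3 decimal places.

log p(β | y) = −Σ(yᵢ − βxᵢ)²/(2·2) − β²/(2·2) + const.
Setting the derivative to zero: Σxᵢ(yᵢ − βxᵢ)/2 − β/2 = 0, so β = Σxᵢyᵢ / (Σxᵢ² + σ²/τ²).
Σxᵢyᵢ = 6·12 + 4·9 + 3·9 + 3·3 = 144; Σxᵢ² = 70; σ²/τ² = 1.
β̂_MAP = 144 / (70 + 1) = 144/71 ≈ 2.028.

β̂_MAP = 2.028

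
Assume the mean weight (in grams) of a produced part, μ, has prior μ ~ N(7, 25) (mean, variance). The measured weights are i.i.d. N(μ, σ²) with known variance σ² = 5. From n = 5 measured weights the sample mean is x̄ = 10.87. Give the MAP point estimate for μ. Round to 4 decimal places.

μ̂_MAP = 10.7212

n = 5, x̄ = 10.87.
For a Normal prior and Normal likelihood with known variance, the posterior is Normal; its mode equals its mean, the precision-weighted average.
Prior precision 1/σ₀² = 1/25 = 0.04; data precision n/σ² = 5/5 = 1.
μ̂ = (0.04·7 + 1·10.87) / (0.04 + 1) = 11.15/1.04 = 1115/104 ≈ 10.7212.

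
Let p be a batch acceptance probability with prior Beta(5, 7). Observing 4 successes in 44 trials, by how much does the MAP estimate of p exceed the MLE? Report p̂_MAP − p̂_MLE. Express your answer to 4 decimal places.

Posterior is Beta(9, 47); MAP = (9−1)/(56−2) = 8/54 ≈ 0.14815.
MLE ignores the prior: p̂_MLE = k/n = 4/44 ≈ 0.09091.
Difference = 8/54 − 4/44 = 17/297 ≈ 0.0572.

MAP − MLE = 0.0572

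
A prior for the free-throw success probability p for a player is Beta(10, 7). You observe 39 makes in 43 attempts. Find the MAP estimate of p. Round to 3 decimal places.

Prior: Beta(10, 7).
Data: 39 successes in 43 trials. The binomial likelihood contributes p^39(1−p)^4, so the posterior is Beta(10+39, 7+4) = Beta(49, 11).
For Beta(a, b) with a, b > 1 the mode is (a−1)/(a+b−2) = 48/58 ≈ 0.828.

p̂_MAP = 0.828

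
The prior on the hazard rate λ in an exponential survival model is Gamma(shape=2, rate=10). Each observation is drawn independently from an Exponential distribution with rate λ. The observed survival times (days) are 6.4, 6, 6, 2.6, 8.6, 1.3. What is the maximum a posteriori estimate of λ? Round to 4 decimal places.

λ̂_MAP = 0.1711

The Exponential(rate=λ) likelihood is ∝ λ^n e^(−λΣtᵢ). Here n = 6 and Σtᵢ = 6.4 + 6 + 6 + 2.6 + 8.6 + 1.3 = 30.9.
Posterior ∝ λe^(−10λ) · λ^6e^(−30.9λ) = λ^7e^(−40.9λ), i.e. Gamma(8, 40.9).
Mode = (a−1)/b = 7/40.9 ≈ 0.1711.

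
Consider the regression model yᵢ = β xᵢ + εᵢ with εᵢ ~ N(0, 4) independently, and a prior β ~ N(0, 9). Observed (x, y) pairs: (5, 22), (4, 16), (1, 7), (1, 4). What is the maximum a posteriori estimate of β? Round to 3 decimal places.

log p(β | y) = −Σ(yᵢ − βxᵢ)²/(2·4) − β²/(2·9) + const.
Setting the derivative to zero: Σxᵢ(yᵢ − βxᵢ)/4 − β/9 = 0, so β = Σxᵢyᵢ / (Σxᵢ² + σ²/τ²).
Σxᵢyᵢ = 5·22 + 4·16 + 1·7 + 1·4 = 185; Σxᵢ² = 43; σ²/τ² = 4/9.
β̂_MAP = 185 / (43 + 4/9) = 185/(391/9) = 1665/391 ≈ 4.258.

β̂_MAP = 4.258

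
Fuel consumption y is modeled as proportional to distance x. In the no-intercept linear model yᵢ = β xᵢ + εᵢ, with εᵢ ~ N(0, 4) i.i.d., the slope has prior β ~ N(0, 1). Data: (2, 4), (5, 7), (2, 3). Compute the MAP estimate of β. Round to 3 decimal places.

β̂_MAP = 1.324

log p(β | y) = −Σ(yᵢ − βxᵢ)²/(2·4) − β²/(2·1) + const.
Setting the derivative to zero: Σxᵢ(yᵢ − βxᵢ)/4 − β/1 = 0, so β = Σxᵢyᵢ / (Σxᵢ² + σ²/τ²).
Σxᵢyᵢ = 2·4 + 5·7 + 2·3 = 49; Σxᵢ² = 33; σ²/τ² = 4.
β̂_MAP = 49 / (33 + 4) = 49/37 ≈ 1.324.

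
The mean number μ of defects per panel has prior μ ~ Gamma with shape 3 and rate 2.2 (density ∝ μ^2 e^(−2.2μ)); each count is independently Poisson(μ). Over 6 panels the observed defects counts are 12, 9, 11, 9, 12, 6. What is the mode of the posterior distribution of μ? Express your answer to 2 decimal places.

μ̂_MAP = 7.44

Σxᵢ = 12+9+11+9+12+6 = 59, with n = 6.
Posterior ∝ μ^2e^(−2.2μ) · μ^59e^(−6μ) = μ^61e^(−8.2μ), i.e. Gamma(shape=62, rate=8.2).
The mode of a Gamma(a, b) with a ≥ 1 (shape–rate) is (a−1)/b = 61/8.2 ≈ 7.44.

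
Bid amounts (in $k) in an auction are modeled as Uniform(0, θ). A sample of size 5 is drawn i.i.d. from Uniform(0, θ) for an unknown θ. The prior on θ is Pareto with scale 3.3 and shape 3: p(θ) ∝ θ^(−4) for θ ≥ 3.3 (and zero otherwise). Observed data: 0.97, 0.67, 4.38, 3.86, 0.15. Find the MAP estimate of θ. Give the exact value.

θ̂_MAP = 4.38

The Uniform(0, θ) likelihood is θ^(−n) for θ ≥ max(xᵢ), zero otherwise. Here max(xᵢ) = 4.38.
Posterior ∝ θ^(−4) · θ^(−5) = θ^(−9) on θ ≥ max(3.3, 4.38) = 4.38.
This density is strictly decreasing in θ, so the posterior mode lies at the lower boundary of the support.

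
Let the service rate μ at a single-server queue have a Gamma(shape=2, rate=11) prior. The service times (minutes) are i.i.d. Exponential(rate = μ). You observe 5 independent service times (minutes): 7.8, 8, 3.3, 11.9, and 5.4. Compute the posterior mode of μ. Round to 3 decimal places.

The Exponential(rate=μ) likelihood is ∝ μ^n e^(−μΣtᵢ). Here n = 5 and Σtᵢ = 7.8 + 8 + 3.3 + 11.9 + 5.4 = 36.4.
Posterior ∝ μe^(−11μ) · μ^5e^(−36.4μ) = μ^6e^(−47.4μ), i.e. Gamma(7, 47.4).
Mode = (a−1)/b = 6/47.4 ≈ 0.127.

μ̂_MAP = 0.127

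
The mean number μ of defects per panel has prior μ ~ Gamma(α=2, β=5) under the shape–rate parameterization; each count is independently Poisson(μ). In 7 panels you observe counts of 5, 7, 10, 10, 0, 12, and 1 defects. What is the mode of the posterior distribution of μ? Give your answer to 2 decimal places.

μ̂_MAP = 3.83

Σxᵢ = 5+7+10+10+0+12+1 = 45, with n = 7.
Posterior ∝ μe^(−5μ) · μ^45e^(−7μ) = μ^46e^(−12μ), i.e. Gamma(shape=47, rate=12).
The mode of a Gamma(a, b) with a ≥ 1 (shape–rate) is (a−1)/b = 46/12 ≈ 3.83.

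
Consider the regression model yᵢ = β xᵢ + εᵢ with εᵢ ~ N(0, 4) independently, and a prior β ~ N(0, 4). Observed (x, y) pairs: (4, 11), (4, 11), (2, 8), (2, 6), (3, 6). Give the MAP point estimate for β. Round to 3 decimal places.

log p(β | y) = −Σ(yᵢ − βxᵢ)²/(2·4) − β²/(2·4) + const.
Setting the derivative to zero: Σxᵢ(yᵢ − βxᵢ)/4 − β/4 = 0, so β = Σxᵢyᵢ / (Σxᵢ² + σ²/τ²).
Σxᵢyᵢ = 4·11 + 4·11 + 2·8 + 2·6 + 3·6 = 134; Σxᵢ² = 49; σ²/τ² = 1.
β̂_MAP = 134 / (49 + 1) = 134/50 ≈ 2.680.

β̂_MAP = 2.680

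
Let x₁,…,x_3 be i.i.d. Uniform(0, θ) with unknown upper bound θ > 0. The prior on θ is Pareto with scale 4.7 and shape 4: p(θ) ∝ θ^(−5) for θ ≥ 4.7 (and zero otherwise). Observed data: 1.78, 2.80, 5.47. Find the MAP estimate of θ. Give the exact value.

The Uniform(0, θ) likelihood is θ^(−n) for θ ≥ max(xᵢ), zero otherwise. Here max(xᵢ) = 5.47.
Posterior ∝ θ^(−5) · θ^(−3) = θ^(−8) on θ ≥ max(4.7, 5.47) = 5.47.
This density is strictly decreasing in θ, so the posterior mode lies at the lower boundary of the support.

θ̂_MAP = 5.47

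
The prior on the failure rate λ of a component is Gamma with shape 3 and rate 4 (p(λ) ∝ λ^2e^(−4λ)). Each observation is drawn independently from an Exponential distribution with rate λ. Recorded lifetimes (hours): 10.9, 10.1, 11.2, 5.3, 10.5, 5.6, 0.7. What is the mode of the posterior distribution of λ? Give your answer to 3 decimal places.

The Exponential(rate=λ) likelihood is ∝ λ^n e^(−λΣtᵢ). Here n = 7 and Σtᵢ = 10.9 + 10.1 + 11.2 + 5.3 + 10.5 + 5.6 + 0.7 = 54.3.
Posterior ∝ λ^2e^(−4λ) · λ^7e^(−54.3λ) = λ^9e^(−58.3λ), i.e. Gamma(10, 58.3).
Mode = (a−1)/b = 9/58.3 ≈ 0.154.

λ̂_MAP = 0.154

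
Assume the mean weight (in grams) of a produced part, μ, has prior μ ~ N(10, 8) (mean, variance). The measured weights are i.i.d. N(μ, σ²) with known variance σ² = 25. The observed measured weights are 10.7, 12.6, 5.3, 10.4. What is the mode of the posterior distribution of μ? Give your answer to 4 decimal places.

μ̂_MAP = 9.8596

n = 4; x̄ = (10.7 + 12.6 + 5.3 + 10.4)/4 = 39/4 = 9.75.
For a Normal prior and Normal likelihood with known variance, the posterior is Normal; its mode equals its mean, the precision-weighted average.
Prior precision 1/σ₀² = 1/8 = 0.125; data precision n/σ² = 4/25 = 0.16.
μ̂ = (0.125·10 + 0.16·9.75) / (0.125 + 0.16) = 2.81/0.285 = 562/57 ≈ 9.8596.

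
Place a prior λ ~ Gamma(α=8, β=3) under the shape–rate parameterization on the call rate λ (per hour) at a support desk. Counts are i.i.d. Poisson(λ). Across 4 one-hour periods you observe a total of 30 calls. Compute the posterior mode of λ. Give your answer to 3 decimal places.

λ̂_MAP = 5.286

Σxᵢ = 30, n = 4.
Posterior ∝ λ^7e^(−3λ) · λ^30e^(−4λ) = λ^37e^(−7λ), i.e. Gamma(shape=38, rate=7).
The mode of a Gamma(a, b) with a ≥ 1 (shape–rate) is (a−1)/b = 37/7 ≈ 5.286.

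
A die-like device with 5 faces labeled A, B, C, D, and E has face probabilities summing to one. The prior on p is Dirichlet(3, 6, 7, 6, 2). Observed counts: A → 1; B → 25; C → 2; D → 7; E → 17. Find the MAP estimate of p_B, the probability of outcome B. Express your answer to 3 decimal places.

MAP estimate of p_B = 0.423

The posterior is Dirichlet(αᵢ + nᵢ) = Dirichlet(4, 31, 9, 13, 19).
For a Dirichlet(a₁,…,a_K) with all aᵢ > 1, the mode has j-th component (aⱼ − 1)/(Σaᵢ − K).
Here Σaᵢ = 76 and K = 5, so p_B = (31 − 1)/(76 − 5) = 30/71 ≈ 0.423.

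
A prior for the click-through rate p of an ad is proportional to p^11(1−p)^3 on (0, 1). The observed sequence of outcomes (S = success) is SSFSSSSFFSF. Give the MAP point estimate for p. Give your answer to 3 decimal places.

The prior density ∝ p^11(1−p)^3 is the kernel of Beta(12, 4).
Data: 7 successes in 11 trials (from the sequence). The binomial likelihood contributes p^7(1−p)^4, so the posterior is Beta(12+7, 4+4) = Beta(19, 8).
For Beta(a, b) with a, b > 1 the mode is (a−1)/(a+b−2) = 18/25 ≈ 0.720.

p̂_MAP = 0.720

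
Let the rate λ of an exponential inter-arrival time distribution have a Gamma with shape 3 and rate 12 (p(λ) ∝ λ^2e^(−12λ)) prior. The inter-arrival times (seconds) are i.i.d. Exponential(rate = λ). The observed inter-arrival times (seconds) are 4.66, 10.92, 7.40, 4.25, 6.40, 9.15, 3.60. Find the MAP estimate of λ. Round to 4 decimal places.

λ̂_MAP = 0.1542

The Exponential(rate=λ) likelihood is ∝ λ^n e^(−λΣtᵢ). Here n = 7 and Σtᵢ = 4.66 + 10.92 + 7.40 + 4.25 + 6.40 + 9.15 + 3.60 = 46.38.
Posterior ∝ λ^2e^(−12λ) · λ^7e^(−46.38λ) = λ^9e^(−58.38λ), i.e. Gamma(10, 58.38).
Mode = (a−1)/b = 9/58.38 ≈ 0.1542.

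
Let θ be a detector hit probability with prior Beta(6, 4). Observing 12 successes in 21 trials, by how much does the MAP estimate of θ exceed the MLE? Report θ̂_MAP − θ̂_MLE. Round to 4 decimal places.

MAP − MLE = 0.0148

Posterior is Beta(18, 13); MAP = (18−1)/(31−2) = 17/29 ≈ 0.58621.
MLE ignores the prior: θ̂_MLE = k/n = 12/21 ≈ 0.57143.
Difference = 17/29 − 12/21 = 3/203 ≈ 0.0148.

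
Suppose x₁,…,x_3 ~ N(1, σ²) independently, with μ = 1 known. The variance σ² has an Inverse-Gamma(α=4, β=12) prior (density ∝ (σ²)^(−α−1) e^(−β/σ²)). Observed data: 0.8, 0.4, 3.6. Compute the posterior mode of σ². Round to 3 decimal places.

Sum of squared deviations about the known mean: SS = (0.8−1)² + (0.4−1)² + (3.6−1)² = 7.16.
The Normal likelihood contributes (σ²)^(−n/2) exp(−SS/(2σ²)), so the posterior is Inverse-Gamma(α + n/2, β + SS/2) = Inverse-Gamma(5.5, 15.58).
The mode of Inverse-Gamma(a, b) is b/(a+1) = 15.58/6.5 ≈ 2.397.

σ̂²_MAP = 2.397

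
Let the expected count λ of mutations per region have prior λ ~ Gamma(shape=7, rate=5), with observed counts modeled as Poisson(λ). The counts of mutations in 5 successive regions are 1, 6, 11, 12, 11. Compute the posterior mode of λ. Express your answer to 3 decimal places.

λ̂_MAP = 4.700

Σxᵢ = 1+6+11+12+11 = 41, with n = 5.
Posterior ∝ λ^6e^(−5λ) · λ^41e^(−5λ) = λ^47e^(−10λ), i.e. Gamma(shape=48, rate=10).
The mode of a Gamma(a, b) with a ≥ 1 (shape–rate) is (a−1)/b = 47/10 ≈ 4.700.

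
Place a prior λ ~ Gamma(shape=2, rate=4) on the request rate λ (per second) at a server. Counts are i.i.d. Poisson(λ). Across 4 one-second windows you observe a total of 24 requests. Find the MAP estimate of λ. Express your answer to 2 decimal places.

λ̂_MAP = 3.13

Σxᵢ = 24, n = 4.
Posterior ∝ λe^(−4λ) · λ^24e^(−4λ) = λ^25e^(−8λ), i.e. Gamma(shape=26, rate=8).
The mode of a Gamma(a, b) with a ≥ 1 (shape–rate) is (a−1)/b = 25/8 ≈ 3.13.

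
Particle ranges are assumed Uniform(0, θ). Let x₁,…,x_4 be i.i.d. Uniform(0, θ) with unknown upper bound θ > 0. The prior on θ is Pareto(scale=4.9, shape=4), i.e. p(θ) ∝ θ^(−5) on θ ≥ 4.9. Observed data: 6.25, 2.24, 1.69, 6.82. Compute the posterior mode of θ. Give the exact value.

The Uniform(0, θ) likelihood is θ^(−n) for θ ≥ max(xᵢ), zero otherwise. Here max(xᵢ) = 6.82.
Posterior ∝ θ^(−5) · θ^(−4) = θ^(−9) on θ ≥ max(4.9, 6.82) = 6.82.
This density is strictly decreasing in θ, so the posterior mode lies at the lower boundary of the support.

θ̂_MAP = 6.82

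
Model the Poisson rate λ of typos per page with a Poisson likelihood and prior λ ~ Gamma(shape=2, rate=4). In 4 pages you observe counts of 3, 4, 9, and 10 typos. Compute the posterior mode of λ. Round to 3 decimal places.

λ̂_MAP = 3.375

Σxᵢ = 3+4+9+10 = 26, with n = 4.
Posterior ∝ λe^(−4λ) · λ^26e^(−4λ) = λ^27e^(−8λ), i.e. Gamma(shape=28, rate=8).
The mode of a Gamma(a, b) with a ≥ 1 (shape–rate) is (a−1)/b = 27/8 ≈ 3.375.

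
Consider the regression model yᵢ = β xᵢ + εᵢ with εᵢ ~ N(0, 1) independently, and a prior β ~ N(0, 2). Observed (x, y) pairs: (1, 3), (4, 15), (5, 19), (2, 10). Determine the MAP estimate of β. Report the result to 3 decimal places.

β̂_MAP = 3.828

log p(β | y) = −Σ(yᵢ − βxᵢ)²/(2·1) − β²/(2·2) + const.
Setting the derivative to zero: Σxᵢ(yᵢ − βxᵢ)/1 − β/2 = 0, so β = Σxᵢyᵢ / (Σxᵢ² + σ²/τ²).
Σxᵢyᵢ = 1·3 + 4·15 + 5·19 + 2·10 = 178; Σxᵢ² = 46; σ²/τ² = 0.5.
β̂_MAP = 178 / (46 + 0.5) = 178/46.5 ≈ 3.828.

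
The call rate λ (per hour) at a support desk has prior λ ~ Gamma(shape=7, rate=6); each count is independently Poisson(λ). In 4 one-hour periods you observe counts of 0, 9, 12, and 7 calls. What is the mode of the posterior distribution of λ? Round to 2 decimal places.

λ̂_MAP = 3.40

Σxᵢ = 0+9+12+7 = 28, with n = 4.
Posterior ∝ λ^6e^(−6λ) · λ^28e^(−4λ) = λ^34e^(−10λ), i.e. Gamma(shape=35, rate=10).
The mode of a Gamma(a, b) with a ≥ 1 (shape–rate) is (a−1)/b = 34/10 ≈ 3.40.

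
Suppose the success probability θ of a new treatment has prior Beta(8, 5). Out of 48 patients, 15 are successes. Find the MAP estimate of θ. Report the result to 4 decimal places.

Prior: Beta(8, 5).
Data: 15 successes in 48 trials. The binomial likelihood contributes θ^15(1−θ)^33, so the posterior is Beta(8+15, 5+33) = Beta(23, 38).
For Beta(a, b) with a, b > 1 the mode is (a−1)/(a+b−2) = 22/59 ≈ 0.3729.

θ̂_MAP = 0.3729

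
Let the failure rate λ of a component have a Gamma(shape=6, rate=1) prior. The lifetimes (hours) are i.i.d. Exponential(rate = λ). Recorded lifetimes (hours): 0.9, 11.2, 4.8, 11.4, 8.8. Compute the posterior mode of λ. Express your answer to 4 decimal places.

The Exponential(rate=λ) likelihood is ∝ λ^n e^(−λΣtᵢ). Here n = 5 and Σtᵢ = 0.9 + 11.2 + 4.8 + 11.4 + 8.8 = 37.1.
Posterior ∝ λ^5e^(−1λ) · λ^5e^(−37.1λ) = λ^10e^(−38.1λ), i.e. Gamma(11, 38.1).
Mode = (a−1)/b = 10/38.1 ≈ 0.2625.

λ̂_MAP = 0.2625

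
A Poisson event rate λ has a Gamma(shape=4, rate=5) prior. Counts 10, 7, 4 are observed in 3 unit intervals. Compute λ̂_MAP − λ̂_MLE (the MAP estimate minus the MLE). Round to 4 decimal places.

Σxᵢ = 21. Posterior is Gamma(25, 8); MAP = (25−1)/8 = 24/8 ≈ 3.00000.
MLE = x̄ = 21/3 ≈ 7.00000.
Difference = 24/8 − 21/3 = -4 ≈ -4.0000.

MAP − MLE = -4.0000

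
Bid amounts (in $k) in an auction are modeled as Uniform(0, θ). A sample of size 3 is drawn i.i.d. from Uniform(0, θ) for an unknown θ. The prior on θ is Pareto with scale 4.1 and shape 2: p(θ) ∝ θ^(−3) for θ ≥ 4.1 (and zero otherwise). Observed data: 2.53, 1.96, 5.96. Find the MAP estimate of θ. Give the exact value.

θ̂_MAP = 5.96

The Uniform(0, θ) likelihood is θ^(−n) for θ ≥ max(xᵢ), zero otherwise. Here max(xᵢ) = 5.96.
Posterior ∝ θ^(−3) · θ^(−3) = θ^(−6) on θ ≥ max(4.1, 5.96) = 5.96.
This density is strictly decreasing in θ, so the posterior mode lies at the lower boundary of the support.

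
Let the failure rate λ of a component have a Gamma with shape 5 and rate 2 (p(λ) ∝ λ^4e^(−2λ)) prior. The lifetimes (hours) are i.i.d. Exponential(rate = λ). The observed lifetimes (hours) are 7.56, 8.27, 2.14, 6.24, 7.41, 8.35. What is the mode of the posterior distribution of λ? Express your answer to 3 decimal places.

The Exponential(rate=λ) likelihood is ∝ λ^n e^(−λΣtᵢ). Here n = 6 and Σtᵢ = 7.56 + 8.27 + 2.14 + 6.24 + 7.41 + 8.35 = 39.97.
Posterior ∝ λ^4e^(−2λ) · λ^6e^(−39.97λ) = λ^10e^(−41.97λ), i.e. Gamma(11, 41.97).
Mode = (a−1)/b = 10/41.97 ≈ 0.238.

λ̂_MAP = 0.238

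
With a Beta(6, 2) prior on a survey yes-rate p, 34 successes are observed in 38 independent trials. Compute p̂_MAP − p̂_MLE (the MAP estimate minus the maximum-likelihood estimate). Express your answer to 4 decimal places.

Posterior is Beta(40, 6); MAP = (40−1)/(46−2) = 39/44 ≈ 0.88636.
MLE ignores the prior: p̂_MLE = k/n = 34/38 ≈ 0.89474.
Difference = 39/44 − 34/38 = -7/836 ≈ -0.0084.

MAP − MLE = -0.0084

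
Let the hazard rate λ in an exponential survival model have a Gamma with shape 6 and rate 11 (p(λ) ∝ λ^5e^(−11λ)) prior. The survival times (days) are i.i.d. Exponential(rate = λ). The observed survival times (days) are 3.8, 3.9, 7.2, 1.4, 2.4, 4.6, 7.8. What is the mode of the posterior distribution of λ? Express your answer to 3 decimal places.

λ̂_MAP = 0.285

The Exponential(rate=λ) likelihood is ∝ λ^n e^(−λΣtᵢ). Here n = 7 and Σtᵢ = 3.8 + 3.9 + 7.2 + 1.4 + 2.4 + 4.6 + 7.8 = 31.1.
Posterior ∝ λ^5e^(−11λ) · λ^7e^(−31.1λ) = λ^12e^(−42.1λ), i.e. Gamma(13, 42.1).
Mode = (a−1)/b = 12/42.1 ≈ 0.285.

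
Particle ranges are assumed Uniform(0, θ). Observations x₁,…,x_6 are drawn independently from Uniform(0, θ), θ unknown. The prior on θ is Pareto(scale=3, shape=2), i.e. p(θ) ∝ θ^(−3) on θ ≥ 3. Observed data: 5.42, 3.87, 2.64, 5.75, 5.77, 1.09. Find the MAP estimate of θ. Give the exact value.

θ̂_MAP = 5.77

The Uniform(0, θ) likelihood is θ^(−n) for θ ≥ max(xᵢ), zero otherwise. Here max(xᵢ) = 5.77.
Posterior ∝ θ^(−3) · θ^(−6) = θ^(−9) on θ ≥ max(3, 5.77) = 5.77.
This density is strictly decreasing in θ, so the posterior mode lies at the lower boundary of the support.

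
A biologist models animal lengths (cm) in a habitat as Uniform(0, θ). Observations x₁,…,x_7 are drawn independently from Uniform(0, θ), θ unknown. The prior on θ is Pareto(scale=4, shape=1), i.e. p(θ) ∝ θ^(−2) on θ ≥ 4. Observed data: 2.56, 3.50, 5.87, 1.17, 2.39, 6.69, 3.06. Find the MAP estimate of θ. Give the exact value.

θ̂_MAP = 6.69

The Uniform(0, θ) likelihood is θ^(−n) for θ ≥ max(xᵢ), zero otherwise. Here max(xᵢ) = 6.69.
Posterior ∝ θ^(−2) · θ^(−7) = θ^(−9) on θ ≥ max(4, 6.69) = 6.69.
This density is strictly decreasing in θ, so the posterior mode lies at the lower boundary of the support.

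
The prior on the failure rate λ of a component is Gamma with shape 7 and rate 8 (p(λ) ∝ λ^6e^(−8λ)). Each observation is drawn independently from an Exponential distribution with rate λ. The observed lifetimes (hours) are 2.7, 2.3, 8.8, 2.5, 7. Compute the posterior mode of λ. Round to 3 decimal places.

λ̂_MAP = 0.351

The Exponential(rate=λ) likelihood is ∝ λ^n e^(−λΣtᵢ). Here n = 5 and Σtᵢ = 2.7 + 2.3 + 8.8 + 2.5 + 7 = 23.3.
Posterior ∝ λ^6e^(−8λ) · λ^5e^(−23.3λ) = λ^11e^(−31.3λ), i.e. Gamma(12, 31.3).
Mode = (a−1)/b = 11/31.3 ≈ 0.351.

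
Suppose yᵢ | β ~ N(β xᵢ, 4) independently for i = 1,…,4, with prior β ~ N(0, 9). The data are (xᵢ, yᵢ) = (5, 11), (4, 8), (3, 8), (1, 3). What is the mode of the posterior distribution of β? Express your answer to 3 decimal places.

β̂_MAP = 2.216

log p(β | y) = −Σ(yᵢ − βxᵢ)²/(2·4) − β²/(2·9) + const.
Setting the derivative to zero: Σxᵢ(yᵢ − βxᵢ)/4 − β/9 = 0, so β = Σxᵢyᵢ / (Σxᵢ² + σ²/τ²).
Σxᵢyᵢ = 5·11 + 4·8 + 3·8 + 1·3 = 114; Σxᵢ² = 51; σ²/τ² = 4/9.
β̂_MAP = 114 / (51 + 4/9) = 114/(463/9) = 1026/463 ≈ 2.216.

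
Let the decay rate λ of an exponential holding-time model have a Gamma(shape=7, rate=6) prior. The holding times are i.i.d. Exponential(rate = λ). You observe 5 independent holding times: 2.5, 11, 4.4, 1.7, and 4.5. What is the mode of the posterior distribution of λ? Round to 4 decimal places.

The Exponential(rate=λ) likelihood is ∝ λ^n e^(−λΣtᵢ). Here n = 5 and Σtᵢ = 2.5 + 11 + 4.4 + 1.7 + 4.5 = 24.1.
Posterior ∝ λ^6e^(−6λ) · λ^5e^(−24.1λ) = λ^11e^(−30.1λ), i.e. Gamma(12, 30.1).
Mode = (a−1)/b = 11/30.1 ≈ 0.3654.

λ̂_MAP = 0.3654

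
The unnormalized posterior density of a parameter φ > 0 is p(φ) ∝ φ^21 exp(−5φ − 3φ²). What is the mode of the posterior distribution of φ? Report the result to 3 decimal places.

ℓ'(φ) = 21/φ − 5 − 6φ. Setting this to zero and multiplying by φ: 6φ² + 5φ − 21 = 0.
φ = (−5 + √(5² + 4·6·21)) / (2·6) = (−5 + √529) / 12 = (−5 + 23)/12 = 3/2.
ℓ''(φ) = −21/φ² − 6 < 0, confirming a maximum.

φ̂_MAP = 1.500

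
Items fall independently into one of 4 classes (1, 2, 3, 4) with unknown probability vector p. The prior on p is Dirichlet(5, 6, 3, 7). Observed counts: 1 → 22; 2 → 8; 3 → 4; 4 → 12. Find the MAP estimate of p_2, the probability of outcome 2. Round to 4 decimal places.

MAP estimate: 0.2063

The posterior is Dirichlet(αᵢ + nᵢ) = Dirichlet(27, 14, 7, 19).
For a Dirichlet(a₁,…,a_K) with all aᵢ > 1, the mode has j-th component (aⱼ − 1)/(Σaᵢ − K).
Here Σaᵢ = 67 and K = 4, so p_2 = (14 − 1)/(67 − 4) = 13/63 ≈ 0.2063.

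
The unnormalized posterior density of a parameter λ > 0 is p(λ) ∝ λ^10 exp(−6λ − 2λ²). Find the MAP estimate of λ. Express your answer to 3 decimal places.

λ̂_MAP = 1.000

ℓ'(λ) = 10/λ − 6 − 4λ. Setting this to zero and multiplying by λ: 4λ² + 6λ − 10 = 0.
λ = (−6 + √(6² + 4·4·10)) / (2·4) = (−6 + √196) / 8 = (−6 + 14)/8 = 1.
ℓ''(λ) = −10/λ² − 4 < 0, confirming a maximum.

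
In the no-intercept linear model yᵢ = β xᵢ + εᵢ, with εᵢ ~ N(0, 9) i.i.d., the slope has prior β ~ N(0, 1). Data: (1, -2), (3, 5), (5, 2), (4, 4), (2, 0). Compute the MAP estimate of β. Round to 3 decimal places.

β̂_MAP = 0.609

log p(β | y) = −Σ(yᵢ − βxᵢ)²/(2·9) − β²/(2·1) + const.
Setting the derivative to zero: Σxᵢ(yᵢ − βxᵢ)/9 − β/1 = 0, so β = Σxᵢyᵢ / (Σxᵢ² + σ²/τ²).
Σxᵢyᵢ = 1·(-2) + 3·5 + 5·2 + 4·4 + 2·0 = 39; Σxᵢ² = 55; σ²/τ² = 9.
β̂_MAP = 39 / (55 + 9) = 39/64 ≈ 0.609.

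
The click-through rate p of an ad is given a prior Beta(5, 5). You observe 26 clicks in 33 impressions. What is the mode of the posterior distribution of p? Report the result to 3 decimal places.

Prior: Beta(5, 5).
Data: 26 successes in 33 trials. The binomial likelihood contributes p^26(1−p)^7, so the posterior is Beta(5+26, 5+7) = Beta(31, 12).
For Beta(a, b) with a, b > 1 the mode is (a−1)/(a+b−2) = 30/41 ≈ 0.732.

p̂_MAP = 0.732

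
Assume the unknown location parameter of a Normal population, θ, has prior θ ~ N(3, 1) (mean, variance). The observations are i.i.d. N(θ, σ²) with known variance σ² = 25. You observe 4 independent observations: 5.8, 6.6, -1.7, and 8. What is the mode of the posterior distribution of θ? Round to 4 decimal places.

n = 4; x̄ = (5.8 + 6.6 + (-1.7) + 8)/4 = 18.7/4 = 4.675.
For a Normal prior and Normal likelihood with known variance, the posterior is Normal; its mode equals its mean, the precision-weighted average.
Prior precision 1/σ₀² = 1/1 = 1; data precision n/σ² = 4/25 = 0.16.
θ̂ = (1·3 + 0.16·4.675) / (1 + 0.16) = 3.748/1.16 = 937/290 ≈ 3.2310.

θ̂_MAP = 3.2310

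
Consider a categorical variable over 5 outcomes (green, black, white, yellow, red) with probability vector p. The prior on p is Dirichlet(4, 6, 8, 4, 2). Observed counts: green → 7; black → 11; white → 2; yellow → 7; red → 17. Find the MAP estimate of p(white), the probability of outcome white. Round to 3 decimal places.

MAP estimate of p(white) = 0.143

The posterior is Dirichlet(αᵢ + nᵢ) = Dirichlet(11, 17, 10, 11, 19).
For a Dirichlet(a₁,…,a_K) with all aᵢ > 1, the mode has j-th component (aⱼ − 1)/(Σaᵢ − K).
Here Σaᵢ = 68 and K = 5, so p(white) = (10 − 1)/(68 − 5) = 9/63 ≈ 0.143.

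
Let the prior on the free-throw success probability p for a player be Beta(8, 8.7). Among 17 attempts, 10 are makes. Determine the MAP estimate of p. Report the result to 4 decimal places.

p̂_MAP = 0.5363

Prior: Beta(8, 8.7).
Data: 10 successes in 17 trials. The binomial likelihood contributes p^10(1−p)^7, so the posterior is Beta(8+10, 8.7+7) = Beta(18, 15.7).
For Beta(a, b) with a, b > 1 the mode is (a−1)/(a+b−2) = 17/31.7 ≈ 0.5363.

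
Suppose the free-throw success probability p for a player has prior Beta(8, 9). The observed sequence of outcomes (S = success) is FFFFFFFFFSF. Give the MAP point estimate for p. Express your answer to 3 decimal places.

p̂_MAP = 0.308

Prior: Beta(8, 9).
Data: 1 success in 11 trials (from the sequence). The binomial likelihood contributes p(1−p)^10, so the posterior is Beta(8+1, 9+10) = Beta(9, 19).
For Beta(a, b) with a, b > 1 the mode is (a−1)/(a+b−2) = 8/26 ≈ 0.308.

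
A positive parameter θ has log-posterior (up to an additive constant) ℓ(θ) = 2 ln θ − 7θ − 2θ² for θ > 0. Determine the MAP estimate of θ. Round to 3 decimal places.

θ̂_MAP = 0.250

ℓ'(θ) = 2/θ − 7 − 4θ. Setting this to zero and multiplying by θ: 4θ² + 7θ − 2 = 0.
θ = (−7 + √(7² + 4·4·2)) / (2·4) = (−7 + √81) / 8 = (−7 + 9)/8 = 1/4.
ℓ''(θ) = −2/θ² − 4 < 0, confirming a maximum.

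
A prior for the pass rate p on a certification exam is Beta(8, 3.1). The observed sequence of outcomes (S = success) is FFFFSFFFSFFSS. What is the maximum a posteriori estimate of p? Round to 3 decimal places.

Prior: Beta(8, 3.1).
Data: 4 successes in 13 trials (from the sequence). The binomial likelihood contributes p^4(1−p)^9, so the posterior is Beta(8+4, 3.1+9) = Beta(12, 12.1).
For Beta(a, b) with a, b > 1 the mode is (a−1)/(a+b−2) = 11/22.1 ≈ 0.498.

p̂_MAP = 0.498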